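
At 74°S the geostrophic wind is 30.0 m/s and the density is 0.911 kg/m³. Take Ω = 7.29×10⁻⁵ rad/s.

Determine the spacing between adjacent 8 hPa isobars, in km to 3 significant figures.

Coriolis parameter at 74°S:
f = 2Ω sin φ = 2 × 7.29×10⁻⁵ × sin 74° = 1.40×10⁻⁴ s⁻¹
Geostrophic balance rearranged: |∂P/∂n| = f ρ V_g
|∂P/∂n| = 1.40×10⁻⁴ × 0.911 × 30.0 = 3.83×10⁻³ Pa/m
Isobar spacing: Δn = ΔP/|∂P/∂n| = 800 Pa / 3.83×10⁻³ Pa/m = 208858 m ≈ 209 km

209 km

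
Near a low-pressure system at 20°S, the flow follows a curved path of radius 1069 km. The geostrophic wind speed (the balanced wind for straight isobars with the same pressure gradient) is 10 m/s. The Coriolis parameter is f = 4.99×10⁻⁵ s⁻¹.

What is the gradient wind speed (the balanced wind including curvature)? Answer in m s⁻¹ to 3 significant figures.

Around a low, centrifugal force acts outward with Coriolis, so pressure-gradient force balances both:
(1/ρ)|∂P/∂n| = fV + V²/R  →  V² + fR·V − fR·V_g = 0
With fR = 4.99×10⁻⁵ × 1069×10³ m = 53.3 m/s:
V = [−fR + √((fR)² + 4 fR V_g)]/2 = [−53.3 + √(53.3² + 4×53.3×10)]/2 = 8.61 m/s
Subgeostrophic (V < V_g = 10 m/s), as expected around a low.

8.61 m s⁻¹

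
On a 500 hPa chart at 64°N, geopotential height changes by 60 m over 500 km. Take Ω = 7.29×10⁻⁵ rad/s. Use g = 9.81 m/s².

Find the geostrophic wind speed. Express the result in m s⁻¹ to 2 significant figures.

Coriolis parameter at 64°N:
f = 2Ω sin φ = 2 × 7.29×10⁻⁵ × sin 64° = 1.31×10⁻⁴ s⁻¹
Height gradient: |∂Z/∂n| = 60 m / 500000 m = 1.20×10⁻⁴
On a pressure surface, geostrophic balance gives V_g = (g/f)|∂Z/∂n|:
V_g = 9.81 × 1.20×10⁻⁴ / 1.31×10⁻⁴ = 8.98 m/s

9.0 m s⁻¹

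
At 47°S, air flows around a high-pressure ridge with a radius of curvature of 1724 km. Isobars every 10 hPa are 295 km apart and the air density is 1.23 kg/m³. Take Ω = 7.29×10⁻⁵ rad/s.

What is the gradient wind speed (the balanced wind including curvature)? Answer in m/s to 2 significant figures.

31 m/s

Coriolis parameter at 47°S:
f = 2Ω sin φ = 2 × 7.29×10⁻⁵ × sin 47° = 1.07×10⁻⁴ s⁻¹
Pressure gradient: |∂P/∂n| = 1000 Pa / 295000 m = 3.39×10⁻³ Pa/m
Geostrophic speed: V_g = |∂P/∂n|/(fρ) = 3.39×10⁻³/(1.07×10⁻⁴ × 1.23) = 25.8 m/s
Around a high, pressure-gradient force acts outward with centrifugal, so Coriolis balances both:
fV = (1/ρ)|∂P/∂n| + V²/R  →  V² − fR·V + fR·V_g = 0
With fR = 1.07×10⁻⁴ × 1724×10³ m = 184 m/s:
V = [fR − √((fR)² − 4 fR V_g)]/2 = [184 − √(184² − 4×184×25.8)]/2 = 31.1 m/s
Supergeostrophic (V > V_g = 25.8 m/s), as expected around a high.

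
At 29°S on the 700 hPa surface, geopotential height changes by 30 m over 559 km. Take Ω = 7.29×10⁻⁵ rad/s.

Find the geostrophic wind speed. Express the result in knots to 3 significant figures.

14.5 knots

Coriolis parameter at 29°S:
f = 2Ω sin φ = 2 × 7.29×10⁻⁵ × sin 29° = 7.07×10⁻⁵ s⁻¹
Height gradient: |∂Z/∂n| = 30 m / 559000 m = 5.37×10⁻⁵
On a pressure surface, geostrophic balance gives V_g = (g/f)|∂Z/∂n|:
V_g = 9.81 × 5.37×10⁻⁵ / 7.07×10⁻⁵ = 7.45 m/s
Converting: 7.45 m/s × 1.944 = 14.5 knots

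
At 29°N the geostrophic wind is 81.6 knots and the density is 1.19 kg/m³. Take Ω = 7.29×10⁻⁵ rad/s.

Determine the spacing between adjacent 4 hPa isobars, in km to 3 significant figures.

Coriolis parameter at 29°N:
f = 2Ω sin φ = 2 × 7.29×10⁻⁵ × sin 29° = 7.07×10⁻⁵ s⁻¹
Wind speed in SI: 81.6 knots = 42.0 m/s
Geostrophic balance rearranged: |∂P/∂n| = f ρ V_g
|∂P/∂n| = 7.07×10⁻⁵ × 1.19 × 42.0 = 3.53×10⁻³ Pa/m
Isobar spacing: Δn = ΔP/|∂P/∂n| = 400 Pa / 3.53×10⁻³ Pa/m = 113281 m ≈ 113 km

113 km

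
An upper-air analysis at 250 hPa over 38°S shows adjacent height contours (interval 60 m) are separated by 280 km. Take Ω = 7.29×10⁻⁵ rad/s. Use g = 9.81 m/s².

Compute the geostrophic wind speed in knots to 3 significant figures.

Coriolis parameter at 38°S:
f = 2Ω sin φ = 2 × 7.29×10⁻⁵ × sin 38° = 8.98×10⁻⁵ s⁻¹
Height gradient: |∂Z/∂n| = 60 m / 280000 m = 2.14×10⁻⁴
On a pressure surface, geostrophic balance gives V_g = (g/f)|∂Z/∂n|:
V_g = 9.81 × 2.14×10⁻⁴ / 8.98×10⁻⁵ = 23.4 m/s
Converting: 23.4 m/s × 1.944 = 45.5 knots

45.5 knots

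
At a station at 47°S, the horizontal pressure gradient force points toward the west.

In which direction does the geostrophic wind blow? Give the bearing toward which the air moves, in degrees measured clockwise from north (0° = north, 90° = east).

180°

The pressure-gradient force points toward the west (bearing 270°).
Geostrophic balance: in the Southern Hemisphere the Coriolis force deflects motion to the left, so the geostrophic wind blows 90° to the left of the pressure-gradient force (low pressure on the right).
Rotating 270° by 90° counterclockwise gives 180° — the wind blows toward the south.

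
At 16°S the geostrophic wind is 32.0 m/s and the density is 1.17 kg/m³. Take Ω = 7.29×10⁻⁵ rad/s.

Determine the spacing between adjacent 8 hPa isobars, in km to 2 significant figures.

530 km

Coriolis parameter at 16°S:
f = 2Ω sin φ = 2 × 7.29×10⁻⁵ × sin 16° = 4.02×10⁻⁵ s⁻¹
Geostrophic balance rearranged: |∂P/∂n| = f ρ V_g
|∂P/∂n| = 4.02×10⁻⁵ × 1.17 × 32.0 = 1.50×10⁻³ Pa/m
Isobar spacing: Δn = ΔP/|∂P/∂n| = 800 Pa / 1.50×10⁻³ Pa/m = 531690 m ≈ 530 km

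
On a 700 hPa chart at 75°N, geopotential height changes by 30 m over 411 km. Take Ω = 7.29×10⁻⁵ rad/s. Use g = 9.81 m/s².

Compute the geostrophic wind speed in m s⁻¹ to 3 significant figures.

Coriolis parameter at 75°N:
f = 2Ω sin φ = 2 × 7.29×10⁻⁵ × sin 75° = 1.41×10⁻⁴ s⁻¹
Height gradient: |∂Z/∂n| = 30 m / 411000 m = 7.30×10⁻⁵
On a pressure surface, geostrophic balance gives V_g = (g/f)|∂Z/∂n|:
V_g = 9.81 × 7.30×10⁻⁵ / 1.41×10⁻⁴ = 5.08 m/s

5.08 m s⁻¹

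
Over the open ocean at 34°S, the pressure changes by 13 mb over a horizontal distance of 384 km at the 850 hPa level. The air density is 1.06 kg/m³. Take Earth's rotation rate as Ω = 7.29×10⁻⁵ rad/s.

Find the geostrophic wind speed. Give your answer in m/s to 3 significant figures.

Coriolis parameter at 34°S:
f = 2Ω sin φ = 2 × 7.29×10⁻⁵ × sin 34° = 8.15×10⁻⁵ s⁻¹
Pressure gradient: |∂P/∂n| = 1300 Pa / 384000 m = 3.39×10⁻³ Pa/m
Geostrophic balance (pressure-gradient force = Coriolis force):
V_g = (1/(fρ)) |∂P/∂n| = 3.39×10⁻³ / (8.15×10⁻⁵ × 1.06) = 39.2 m/s

39.2 m/s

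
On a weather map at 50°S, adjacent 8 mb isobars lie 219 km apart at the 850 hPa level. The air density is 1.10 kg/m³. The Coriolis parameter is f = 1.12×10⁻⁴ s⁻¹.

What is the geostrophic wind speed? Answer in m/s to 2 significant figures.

30 m/s

Pressure gradient: |∂P/∂n| = 800 Pa / 219000 m = 3.65×10⁻³ Pa/m
Geostrophic balance (pressure-gradient force = Coriolis force):
V_g = (1/(fρ)) |∂P/∂n| = 3.65×10⁻³ / (1.12×10⁻⁴ × 1.10) = 29.7 m/s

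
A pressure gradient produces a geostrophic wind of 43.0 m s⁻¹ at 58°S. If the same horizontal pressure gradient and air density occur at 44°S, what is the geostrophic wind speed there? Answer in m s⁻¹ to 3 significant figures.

52.5 m s⁻¹

With the same pressure gradient and density, V_g ∝ 1/f ∝ 1/sin φ.
V₂ = V₁ · sin φ₁ / sin φ₂ = 43.0 × sin 58° / sin 44°
V₂ = 43.0 × 0.8480/0.6947 = 52.5 m s⁻¹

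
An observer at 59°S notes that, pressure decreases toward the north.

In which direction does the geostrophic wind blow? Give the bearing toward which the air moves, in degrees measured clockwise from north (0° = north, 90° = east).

270°

The pressure-gradient force points toward the north (bearing 000°).
Geostrophic balance: in the Southern Hemisphere the Coriolis force deflects motion to the left, so the geostrophic wind blows 90° to the left of the pressure-gradient force (low pressure on the right).
Rotating 000° by 90° counterclockwise gives 270° — the wind blows toward the west.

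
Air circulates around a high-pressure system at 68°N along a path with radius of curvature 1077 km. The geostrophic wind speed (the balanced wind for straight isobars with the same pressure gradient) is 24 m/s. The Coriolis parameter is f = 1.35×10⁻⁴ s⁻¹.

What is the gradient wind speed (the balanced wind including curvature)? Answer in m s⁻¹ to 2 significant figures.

30 m s⁻¹

Around a high, pressure-gradient force acts outward with centrifugal, so Coriolis balances both:
fV = (1/ρ)|∂P/∂n| + V²/R  →  V² − fR·V + fR·V_g = 0
With fR = 1.35×10⁻⁴ × 1077×10³ m = 145 m/s:
V = [fR − √((fR)² − 4 fR V_g)]/2 = [145 − √(145² − 4×145×24)]/2 = 30.3 m/s
Supergeostrophic (V > V_g = 24 m/s), as expected around a high.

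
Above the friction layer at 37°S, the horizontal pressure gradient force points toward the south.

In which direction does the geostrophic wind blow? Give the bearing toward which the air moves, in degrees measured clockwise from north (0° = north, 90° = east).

The pressure-gradient force points toward the south (bearing 180°).
Geostrophic balance: in the Southern Hemisphere the Coriolis force deflects motion to the left, so the geostrophic wind blows 90° to the left of the pressure-gradient force (low pressure on the right).
Rotating 180° by 90° counterclockwise gives 090° — the wind blows toward the east.

090°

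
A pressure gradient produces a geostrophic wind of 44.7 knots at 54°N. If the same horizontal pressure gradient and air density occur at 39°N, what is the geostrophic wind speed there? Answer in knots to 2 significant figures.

With the same pressure gradient and density, V_g ∝ 1/f ∝ 1/sin φ.
V₂ = V₁ · sin φ₁ / sin φ₂ = 44.7 × sin 54° / sin 39°
V₂ = 44.7 × 0.8090/0.6293 = 57 knots

57 knots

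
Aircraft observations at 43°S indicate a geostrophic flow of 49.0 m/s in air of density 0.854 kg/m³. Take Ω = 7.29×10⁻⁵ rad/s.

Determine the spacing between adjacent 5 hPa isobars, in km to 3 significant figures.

Coriolis parameter at 43°S:
f = 2Ω sin φ = 2 × 7.29×10⁻⁵ × sin 43° = 9.94×10⁻⁵ s⁻¹
Geostrophic balance rearranged: |∂P/∂n| = f ρ V_g
|∂P/∂n| = 9.94×10⁻⁵ × 0.854 × 49.0 = 4.16×10⁻³ Pa/m
Isobar spacing: Δn = ΔP/|∂P/∂n| = 500 Pa / 4.16×10⁻³ Pa/m = 120164 m ≈ 120 km

120 km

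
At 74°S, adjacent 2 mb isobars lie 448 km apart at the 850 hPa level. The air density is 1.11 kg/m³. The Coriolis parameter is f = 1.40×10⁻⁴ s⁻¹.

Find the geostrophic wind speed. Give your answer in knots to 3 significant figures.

Pressure gradient: |∂P/∂n| = 200 Pa / 448000 m = 4.46×10⁻⁴ Pa/m
Geostrophic balance (pressure-gradient force = Coriolis force):
V_g = (1/(fρ)) |∂P/∂n| = 4.46×10⁻⁴ / (1.40×10⁻⁴ × 1.11) = 2.87 m/s
Converting: 2.87 m/s × 1.944 = 5.58 knots

5.58 knots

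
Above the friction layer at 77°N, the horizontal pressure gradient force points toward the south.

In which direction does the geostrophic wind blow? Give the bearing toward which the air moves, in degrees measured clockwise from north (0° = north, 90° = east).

270°

The pressure-gradient force points toward the south (bearing 180°).
Geostrophic balance: in the Northern Hemisphere the Coriolis force deflects motion to the right, so the geostrophic wind blows 90° to the right of the pressure-gradient force (low pressure on the left).
Rotating 180° by 90° clockwise gives 270° — the wind blows toward the west.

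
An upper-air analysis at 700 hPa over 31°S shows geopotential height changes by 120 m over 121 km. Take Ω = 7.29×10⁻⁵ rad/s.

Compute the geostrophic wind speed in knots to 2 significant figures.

Coriolis parameter at 31°S:
f = 2Ω sin φ = 2 × 7.29×10⁻⁵ × sin 31° = 7.51×10⁻⁵ s⁻¹
Height gradient: |∂Z/∂n| = 120 m / 121000 m = 9.92×10⁻⁴
On a pressure surface, geostrophic balance gives V_g = (g/f)|∂Z/∂n|:
V_g = 9.81 × 9.92×10⁻⁴ / 7.51×10⁻⁵ = 130 m/s
Converting: 130 m/s × 1.944 = 250 knots

250 knots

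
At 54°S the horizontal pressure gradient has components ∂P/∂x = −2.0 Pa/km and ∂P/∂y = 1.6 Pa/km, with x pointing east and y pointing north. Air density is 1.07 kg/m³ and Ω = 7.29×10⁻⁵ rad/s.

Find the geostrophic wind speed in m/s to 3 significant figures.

Coriolis parameter at 54°S:
f = 2Ω sin φ = 2 × 7.29×10⁻⁵ × sin 54° = 1.18×10⁻⁴ s⁻¹
In the Southern Hemisphere f is negative: f = −1.18×10⁻⁴ s⁻¹.
Component geostrophic relations (x east, y north):
u_g = −(1/(fρ)) ∂P/∂y,  v_g = (1/(fρ)) ∂P/∂x
u_g = −(1.6×10⁻³)/(−1.18×10⁻⁴ × 1.07) = 12.7 m/s;  v_g = (−2.0×10⁻³)/(−1.18×10⁻⁴ × 1.07) = 15.8 m/s
|V_g| = √(u_g² + v_g²) = 20.3 m/s

20.3 m/s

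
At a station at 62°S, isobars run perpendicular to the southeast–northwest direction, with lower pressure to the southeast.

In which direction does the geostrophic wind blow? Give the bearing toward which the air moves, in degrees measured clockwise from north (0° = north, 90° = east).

045°

The pressure-gradient force points toward the southeast (bearing 135°).
Geostrophic balance: in the Southern Hemisphere the Coriolis force deflects motion to the left, so the geostrophic wind blows 90° to the left of the pressure-gradient force (low pressure on the right).
Rotating 135° by 90° counterclockwise gives 045° — the wind blows toward the northeast.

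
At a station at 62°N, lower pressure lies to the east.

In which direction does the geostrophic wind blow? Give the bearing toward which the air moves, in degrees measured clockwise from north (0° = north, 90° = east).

180°

The pressure-gradient force points toward the east (bearing 090°).
Geostrophic balance: in the Northern Hemisphere the Coriolis force deflects motion to the right, so the geostrophic wind blows 90° to the right of the pressure-gradient force (low pressure on the left).
Rotating 090° by 90° clockwise gives 180° — the wind blows toward the south.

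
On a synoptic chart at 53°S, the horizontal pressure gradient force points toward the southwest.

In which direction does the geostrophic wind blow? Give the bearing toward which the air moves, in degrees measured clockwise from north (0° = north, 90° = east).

The pressure-gradient force points toward the southwest (bearing 225°).
Geostrophic balance: in the Southern Hemisphere the Coriolis force deflects motion to the left, so the geostrophic wind blows 90° to the left of the pressure-gradient force (low pressure on the right).
Rotating 225° by 90° counterclockwise gives 135° — the wind blows toward the southeast.

135°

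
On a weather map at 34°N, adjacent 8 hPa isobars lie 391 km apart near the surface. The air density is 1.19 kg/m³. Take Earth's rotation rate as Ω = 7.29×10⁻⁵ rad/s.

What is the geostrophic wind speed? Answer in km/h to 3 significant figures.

Coriolis parameter at 34°N:
f = 2Ω sin φ = 2 × 7.29×10⁻⁵ × sin 34° = 8.15×10⁻⁵ s⁻¹
Pressure gradient: |∂P/∂n| = 800 Pa / 391000 m = 2.05×10⁻³ Pa/m
Geostrophic balance (pressure-gradient force = Coriolis force):
V_g = (1/(fρ)) |∂P/∂n| = 2.05×10⁻³ / (8.15×10⁻⁵ × 1.19) = 21.1 m/s
Converting: 21.1 m/s × 3.6 = 75.9 km/h

75.9 km/h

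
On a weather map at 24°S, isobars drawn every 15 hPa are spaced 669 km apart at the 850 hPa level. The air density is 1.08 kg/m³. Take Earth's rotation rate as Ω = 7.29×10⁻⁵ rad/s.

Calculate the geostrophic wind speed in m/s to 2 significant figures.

Coriolis parameter at 24°S:
f = 2Ω sin φ = 2 × 7.29×10⁻⁵ × sin 24° = 5.93×10⁻⁵ s⁻¹
Pressure gradient: |∂P/∂n| = 1500 Pa / 669000 m = 2.24×10⁻³ Pa/m
Geostrophic balance (pressure-gradient force = Coriolis force):
V_g = (1/(fρ)) |∂P/∂n| = 2.24×10⁻³ / (5.93×10⁻⁵ × 1.08) = 35.0 m/s

35 m/s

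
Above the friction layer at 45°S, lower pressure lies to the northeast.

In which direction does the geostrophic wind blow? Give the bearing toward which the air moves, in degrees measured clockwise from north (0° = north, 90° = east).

The pressure-gradient force points toward the northeast (bearing 045°).
Geostrophic balance: in the Southern Hemisphere the Coriolis force deflects motion to the left, so the geostrophic wind blows 90° to the left of the pressure-gradient force (low pressure on the right).
Rotating 045° by 90° counterclockwise gives 315° — the wind blows toward the northwest.

315°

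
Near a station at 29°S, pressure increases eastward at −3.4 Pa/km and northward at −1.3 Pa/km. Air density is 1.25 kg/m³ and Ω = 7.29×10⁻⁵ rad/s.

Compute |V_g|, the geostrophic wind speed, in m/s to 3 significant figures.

41.2 m/s

Coriolis parameter at 29°S:
f = 2Ω sin φ = 2 × 7.29×10⁻⁵ × sin 29° = 7.07×10⁻⁵ s⁻¹
In the Southern Hemisphere f is negative: f = −7.07×10⁻⁵ s⁻¹.
Component geostrophic relations (x east, y north):
u_g = −(1/(fρ)) ∂P/∂y,  v_g = (1/(fρ)) ∂P/∂x
u_g = −(−1.3×10⁻³)/(−7.07×10⁻⁵ × 1.25) = −14.7 m/s;  v_g = (−3.4×10⁻³)/(−7.07×10⁻⁵ × 1.25) = 38.5 m/s
|V_g| = √(u_g² + v_g²) = 41.2 m/s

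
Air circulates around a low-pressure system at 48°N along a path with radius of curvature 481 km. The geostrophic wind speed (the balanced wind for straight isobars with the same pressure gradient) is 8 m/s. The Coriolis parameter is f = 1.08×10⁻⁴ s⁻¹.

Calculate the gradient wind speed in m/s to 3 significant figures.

7.04 m/s

Around a low, centrifugal force acts outward with Coriolis, so pressure-gradient force balances both:
(1/ρ)|∂P/∂n| = fV + V²/R  →  V² + fR·V − fR·V_g = 0
With fR = 1.08×10⁻⁴ × 481×10³ m = 51.9 m/s:
V = [−fR + √((fR)² + 4 fR V_g)]/2 = [−51.9 + √(51.9² + 4×51.9×8)]/2 = 7.04 m/s
Subgeostrophic (V < V_g = 8 m/s), as expected around a low.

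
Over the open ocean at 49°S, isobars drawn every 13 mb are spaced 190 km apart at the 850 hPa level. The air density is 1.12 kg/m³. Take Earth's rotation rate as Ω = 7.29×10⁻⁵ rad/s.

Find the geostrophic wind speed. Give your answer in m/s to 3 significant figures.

55.5 m/s

Coriolis parameter at 49°S:
f = 2Ω sin φ = 2 × 7.29×10⁻⁵ × sin 49° = 1.10×10⁻⁴ s⁻¹
Pressure gradient: |∂P/∂n| = 1300 Pa / 190000 m = 6.84×10⁻³ Pa/m
Geostrophic balance (pressure-gradient force = Coriolis force):
V_g = (1/(fρ)) |∂P/∂n| = 6.84×10⁻³ / (1.10×10⁻⁴ × 1.12) = 55.5 m/s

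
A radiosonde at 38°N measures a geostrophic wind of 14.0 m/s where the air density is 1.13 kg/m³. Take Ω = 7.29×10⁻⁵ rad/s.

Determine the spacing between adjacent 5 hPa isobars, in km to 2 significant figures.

Coriolis parameter at 38°N:
f = 2Ω sin φ = 2 × 7.29×10⁻⁵ × sin 38° = 8.98×10⁻⁵ s⁻¹
Geostrophic balance rearranged: |∂P/∂n| = f ρ V_g
|∂P/∂n| = 8.98×10⁻⁵ × 1.13 × 14.0 = 1.42×10⁻³ Pa/m
Isobar spacing: Δn = ΔP/|∂P/∂n| = 500 Pa / 1.42×10⁻³ Pa/m = 352098 m ≈ 350 km

350 km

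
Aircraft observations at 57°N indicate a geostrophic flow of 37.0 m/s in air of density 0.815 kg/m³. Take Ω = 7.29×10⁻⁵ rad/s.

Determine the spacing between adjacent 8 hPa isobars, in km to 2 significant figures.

Coriolis parameter at 57°N:
f = 2Ω sin φ = 2 × 7.29×10⁻⁵ × sin 57° = 1.22×10⁻⁴ s⁻¹
Geostrophic balance rearranged: |∂P/∂n| = f ρ V_g
|∂P/∂n| = 1.22×10⁻⁴ × 0.815 × 37.0 = 3.69×10⁻³ Pa/m
Isobar spacing: Δn = ΔP/|∂P/∂n| = 800 Pa / 3.69×10⁻³ Pa/m = 216961 m ≈ 220 km

220 km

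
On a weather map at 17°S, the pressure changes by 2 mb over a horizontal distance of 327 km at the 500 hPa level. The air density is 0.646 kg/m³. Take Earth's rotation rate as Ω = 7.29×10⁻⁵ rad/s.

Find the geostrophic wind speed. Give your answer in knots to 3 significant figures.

Coriolis parameter at 17°S:
f = 2Ω sin φ = 2 × 7.29×10⁻⁵ × sin 17° = 4.26×10⁻⁵ s⁻¹
Pressure gradient: |∂P/∂n| = 200 Pa / 327000 m = 6.12×10⁻⁴ Pa/m
Geostrophic balance (pressure-gradient force = Coriolis force):
V_g = (1/(fρ)) |∂P/∂n| = 6.12×10⁻⁴ / (4.26×10⁻⁵ × 0.646) = 22.2 m/s
Converting: 22.2 m/s × 1.944 = 43.2 knots

43.2 knots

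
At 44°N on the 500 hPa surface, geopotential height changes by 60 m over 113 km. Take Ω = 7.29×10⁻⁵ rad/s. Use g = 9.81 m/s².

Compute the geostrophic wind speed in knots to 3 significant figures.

100.0 knots

Coriolis parameter at 44°N:
f = 2Ω sin φ = 2 × 7.29×10⁻⁵ × sin 44° = 1.01×10⁻⁴ s⁻¹
Height gradient: |∂Z/∂n| = 60 m / 113000 m = 5.31×10⁻⁴
On a pressure surface, geostrophic balance gives V_g = (g/f)|∂Z/∂n|:
V_g = 9.81 × 5.31×10⁻⁴ / 1.01×10⁻⁴ = 51.4 m/s
Converting: 51.4 m/s × 1.944 = 100.0 knots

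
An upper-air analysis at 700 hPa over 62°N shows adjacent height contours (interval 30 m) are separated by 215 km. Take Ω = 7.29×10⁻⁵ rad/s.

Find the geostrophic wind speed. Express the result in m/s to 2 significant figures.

Coriolis parameter at 62°N:
f = 2Ω sin φ = 2 × 7.29×10⁻⁵ × sin 62° = 1.29×10⁻⁴ s⁻¹
Height gradient: |∂Z/∂n| = 30 m / 215000 m = 1.40×10⁻⁴
On a pressure surface, geostrophic balance gives V_g = (g/f)|∂Z/∂n|:
V_g = 9.81 × 1.40×10⁻⁴ / 1.29×10⁻⁴ = 10.6 m/s

11 m/s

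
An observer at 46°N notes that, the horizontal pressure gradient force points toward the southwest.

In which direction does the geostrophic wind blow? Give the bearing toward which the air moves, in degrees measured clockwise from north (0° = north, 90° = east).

315°

The pressure-gradient force points toward the southwest (bearing 225°).
Geostrophic balance: in the Northern Hemisphere the Coriolis force deflects motion to the right, so the geostrophic wind blows 90° to the right of the pressure-gradient force (low pressure on the left).
Rotating 225° by 90° clockwise gives 315° — the wind blows toward the northwest.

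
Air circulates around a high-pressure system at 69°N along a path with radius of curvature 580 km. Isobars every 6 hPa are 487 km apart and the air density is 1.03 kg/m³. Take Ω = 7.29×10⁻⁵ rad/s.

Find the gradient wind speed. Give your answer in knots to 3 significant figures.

19.6 knots

Coriolis parameter at 69°N:
f = 2Ω sin φ = 2 × 7.29×10⁻⁵ × sin 69° = 1.36×10⁻⁴ s⁻¹
Pressure gradient: |∂P/∂n| = 600 Pa / 487000 m = 1.23×10⁻³ Pa/m
Geostrophic speed: V_g = |∂P/∂n|/(fρ) = 1.23×10⁻³/(1.36×10⁻⁴ × 1.03) = 8.79 m/s
Around a high, pressure-gradient force acts outward with centrifugal, so Coriolis balances both:
fV = (1/ρ)|∂P/∂n| + V²/R  →  V² − fR·V + fR·V_g = 0
With fR = 1.36×10⁻⁴ × 580×10³ m = 78.9 m/s:
V = [fR − √((fR)² − 4 fR V_g)]/2 = [78.9 − √(78.9² − 4×78.9×8.79)]/2 = 10.1 m/s
Supergeostrophic (V > V_g = 8.79 m/s), as expected around a high.
Converting: 10.1 m/s × 1.944 = 19.6 knots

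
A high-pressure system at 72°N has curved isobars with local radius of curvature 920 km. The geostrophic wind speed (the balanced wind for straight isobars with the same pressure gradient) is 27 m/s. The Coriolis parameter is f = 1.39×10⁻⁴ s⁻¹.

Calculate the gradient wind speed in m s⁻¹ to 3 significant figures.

38.7 m s⁻¹

Around a high, pressure-gradient force acts outward with centrifugal, so Coriolis balances both:
fV = (1/ρ)|∂P/∂n| + V²/R  →  V² − fR·V + fR·V_g = 0
With fR = 1.39×10⁻⁴ × 920×10³ m = 128 m/s:
V = [fR − √((fR)² − 4 fR V_g)]/2 = [128 − √(128² − 4×128×27)]/2 = 38.7 m/s
Supergeostrophic (V > V_g = 27 m/s), as expected around a high.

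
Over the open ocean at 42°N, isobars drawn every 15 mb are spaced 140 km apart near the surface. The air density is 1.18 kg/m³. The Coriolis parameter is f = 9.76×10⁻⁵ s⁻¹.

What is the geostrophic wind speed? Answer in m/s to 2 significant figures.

Pressure gradient: |∂P/∂n| = 1500 Pa / 140000 m = 1.07×10⁻² Pa/m
Geostrophic balance (pressure-gradient force = Coriolis force):
V_g = (1/(fρ)) |∂P/∂n| = 1.07×10⁻² / (9.76×10⁻⁵ × 1.18) = 93.0 m/s

93 m/s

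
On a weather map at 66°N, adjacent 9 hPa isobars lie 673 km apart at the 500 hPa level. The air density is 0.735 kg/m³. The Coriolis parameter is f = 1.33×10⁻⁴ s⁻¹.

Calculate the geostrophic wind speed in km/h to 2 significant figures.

49 km/h

Pressure gradient: |∂P/∂n| = 900 Pa / 673000 m = 1.34×10⁻³ Pa/m
Geostrophic balance (pressure-gradient force = Coriolis force):
V_g = (1/(fρ)) |∂P/∂n| = 1.34×10⁻³ / (1.33×10⁻⁴ × 0.735) = 13.7 m/s
Converting: 13.7 m/s × 3.6 = 49 km/h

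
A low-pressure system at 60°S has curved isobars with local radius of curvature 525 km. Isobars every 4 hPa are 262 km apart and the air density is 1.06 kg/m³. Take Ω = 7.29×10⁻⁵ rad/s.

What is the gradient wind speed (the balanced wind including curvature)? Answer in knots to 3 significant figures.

19.3 knots

Coriolis parameter at 60°S:
f = 2Ω sin φ = 2 × 7.29×10⁻⁵ × sin 60° = 1.26×10⁻⁴ s⁻¹
Pressure gradient: |∂P/∂n| = 400 Pa / 262000 m = 1.53×10⁻³ Pa/m
Geostrophic speed: V_g = |∂P/∂n|/(fρ) = 1.53×10⁻³/(1.26×10⁻⁴ × 1.06) = 11.4 m/s
Around a low, centrifugal force acts outward with Coriolis, so pressure-gradient force balances both:
(1/ρ)|∂P/∂n| = fV + V²/R  →  V² + fR·V − fR·V_g = 0
With fR = 1.26×10⁻⁴ × 525×10³ m = 66.3 m/s:
V = [−fR + √((fR)² + 4 fR V_g)]/2 = [−66.3 + √(66.3² + 4×66.3×11.4)]/2 = 9.92 m/s
Subgeostrophic (V < V_g = 11.4 m/s), as expected around a low.
Converting: 9.92 m/s × 1.944 = 19.3 knots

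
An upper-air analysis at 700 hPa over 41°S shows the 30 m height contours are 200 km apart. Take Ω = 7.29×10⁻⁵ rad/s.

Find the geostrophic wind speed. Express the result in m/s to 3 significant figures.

Coriolis parameter at 41°S:
f = 2Ω sin φ = 2 × 7.29×10⁻⁵ × sin 41° = 9.57×10⁻⁵ s⁻¹
Height gradient: |∂Z/∂n| = 30 m / 200000 m = 1.50×10⁻⁴
On a pressure surface, geostrophic balance gives V_g = (g/f)|∂Z/∂n|:
V_g = 9.81 × 1.50×10⁻⁴ / 9.57×10⁻⁵ = 15.4 m/s

15.4 m/s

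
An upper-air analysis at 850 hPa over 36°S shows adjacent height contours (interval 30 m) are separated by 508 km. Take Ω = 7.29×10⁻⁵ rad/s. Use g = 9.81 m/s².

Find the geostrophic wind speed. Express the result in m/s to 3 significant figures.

6.76 m/s

Coriolis parameter at 36°S:
f = 2Ω sin φ = 2 × 7.29×10⁻⁵ × sin 36° = 8.57×10⁻⁵ s⁻¹
Height gradient: |∂Z/∂n| = 30 m / 508000 m = 5.91×10⁻⁵
On a pressure surface, geostrophic balance gives V_g = (g/f)|∂Z/∂n|:
V_g = 9.81 × 5.91×10⁻⁵ / 8.57×10⁻⁵ = 6.76 m/s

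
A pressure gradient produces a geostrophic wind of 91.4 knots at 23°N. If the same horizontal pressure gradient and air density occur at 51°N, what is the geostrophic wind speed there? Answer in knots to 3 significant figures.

46.0 knots

With the same pressure gradient and density, V_g ∝ 1/f ∝ 1/sin φ.
V₂ = V₁ · sin φ₁ / sin φ₂ = 91.4 × sin 23° / sin 51°
V₂ = 91.4 × 0.3907/0.7771 = 46.0 knots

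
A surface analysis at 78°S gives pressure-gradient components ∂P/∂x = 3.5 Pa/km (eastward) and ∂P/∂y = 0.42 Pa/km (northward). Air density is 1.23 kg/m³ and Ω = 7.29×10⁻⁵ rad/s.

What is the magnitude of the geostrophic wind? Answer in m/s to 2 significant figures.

Coriolis parameter at 78°S:
f = 2Ω sin φ = 2 × 7.29×10⁻⁵ × sin 78° = 1.43×10⁻⁴ s⁻¹
In the Southern Hemisphere f is negative: f = −1.43×10⁻⁴ s⁻¹.
Component geostrophic relations (x east, y north):
u_g = −(1/(fρ)) ∂P/∂y,  v_g = (1/(fρ)) ∂P/∂x
u_g = −(0.42×10⁻³)/(−1.43×10⁻⁴ × 1.23) = 2.39 m/s;  v_g = (3.5×10⁻³)/(−1.43×10⁻⁴ × 1.23) = −20.0 m/s
|V_g| = √(u_g² + v_g²) = 20.1 m/s

20 m/s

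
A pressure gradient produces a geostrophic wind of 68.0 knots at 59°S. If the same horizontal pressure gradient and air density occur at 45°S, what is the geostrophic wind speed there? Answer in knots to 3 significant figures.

With the same pressure gradient and density, V_g ∝ 1/f ∝ 1/sin φ.
V₂ = V₁ · sin φ₁ / sin φ₂ = 68.0 × sin 59° / sin 45°
V₂ = 68.0 × 0.8572/0.7071 = 82.4 knots

82.4 knots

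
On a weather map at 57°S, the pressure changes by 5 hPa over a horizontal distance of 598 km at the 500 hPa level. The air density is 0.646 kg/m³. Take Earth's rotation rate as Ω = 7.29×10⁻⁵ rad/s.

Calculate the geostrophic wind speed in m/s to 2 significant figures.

Coriolis parameter at 57°S:
f = 2Ω sin φ = 2 × 7.29×10⁻⁵ × sin 57° = 1.22×10⁻⁴ s⁻¹
Pressure gradient: |∂P/∂n| = 500 Pa / 598000 m = 8.36×10⁻⁴ Pa/m
Geostrophic balance (pressure-gradient force = Coriolis force):
V_g = (1/(fρ)) |∂P/∂n| = 8.36×10⁻⁴ / (1.22×10⁻⁴ × 0.646) = 10.6 m/s

11 m/s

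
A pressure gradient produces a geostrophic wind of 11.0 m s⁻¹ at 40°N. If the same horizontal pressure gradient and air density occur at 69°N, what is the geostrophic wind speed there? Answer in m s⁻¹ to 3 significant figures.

With the same pressure gradient and density, V_g ∝ 1/f ∝ 1/sin φ.
V₂ = V₁ · sin φ₁ / sin φ₂ = 11.0 × sin 40° / sin 69°
V₂ = 11.0 × 0.6428/0.9336 = 7.57 m s⁻¹

7.57 m s⁻¹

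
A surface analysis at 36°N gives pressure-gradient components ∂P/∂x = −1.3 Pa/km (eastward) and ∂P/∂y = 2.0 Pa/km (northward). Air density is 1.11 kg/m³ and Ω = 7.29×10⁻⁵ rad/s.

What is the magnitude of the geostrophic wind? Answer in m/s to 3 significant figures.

25.1 m/s

Coriolis parameter at 36°N:
f = 2Ω sin φ = 2 × 7.29×10⁻⁵ × sin 36° = 8.57×10⁻⁵ s⁻¹
Component geostrophic relations (x east, y north):
u_g = −(1/(fρ)) ∂P/∂y,  v_g = (1/(fρ)) ∂P/∂x
u_g = −(2.0×10⁻³)/(8.57×10⁻⁵ × 1.11) = −21.0 m/s;  v_g = (−1.3×10⁻³)/(8.57×10⁻⁵ × 1.11) = −13.7 m/s
|V_g| = √(u_g² + v_g²) = 25.1 m/s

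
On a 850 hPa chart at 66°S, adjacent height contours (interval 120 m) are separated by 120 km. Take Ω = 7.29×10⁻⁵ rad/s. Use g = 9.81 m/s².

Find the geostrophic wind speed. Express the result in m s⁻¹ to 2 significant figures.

Coriolis parameter at 66°S:
f = 2Ω sin φ = 2 × 7.29×10⁻⁵ × sin 66° = 1.33×10⁻⁴ s⁻¹
Height gradient: |∂Z/∂n| = 120 m / 120000 m = 1.00×10⁻³
On a pressure surface, geostrophic balance gives V_g = (g/f)|∂Z/∂n|:
V_g = 9.81 × 1.00×10⁻³ / 1.33×10⁻⁴ = 73.7 m/s

74 m s⁻¹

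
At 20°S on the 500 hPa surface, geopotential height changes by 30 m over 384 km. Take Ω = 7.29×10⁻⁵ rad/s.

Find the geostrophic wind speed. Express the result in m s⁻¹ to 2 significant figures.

Coriolis parameter at 20°S:
f = 2Ω sin φ = 2 × 7.29×10⁻⁵ × sin 20° = 4.99×10⁻⁵ s⁻¹
Height gradient: |∂Z/∂n| = 30 m / 384000 m = 7.81×10⁻⁵
On a pressure surface, geostrophic balance gives V_g = (g/f)|∂Z/∂n|:
V_g = 9.81 × 7.81×10⁻⁵ / 4.99×10⁻⁵ = 15.4 m/s

15 m s⁻¹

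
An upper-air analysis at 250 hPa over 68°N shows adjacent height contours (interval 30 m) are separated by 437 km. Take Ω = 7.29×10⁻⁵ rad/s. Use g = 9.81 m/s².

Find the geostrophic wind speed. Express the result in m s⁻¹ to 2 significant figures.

5.0 m s⁻¹

Coriolis parameter at 68°N:
f = 2Ω sin φ = 2 × 7.29×10⁻⁵ × sin 68° = 1.35×10⁻⁴ s⁻¹
Height gradient: |∂Z/∂n| = 30 m / 437000 m = 6.86×10⁻⁵
On a pressure surface, geostrophic balance gives V_g = (g/f)|∂Z/∂n|:
V_g = 9.81 × 6.86×10⁻⁵ / 1.35×10⁻⁴ = 4.98 m/s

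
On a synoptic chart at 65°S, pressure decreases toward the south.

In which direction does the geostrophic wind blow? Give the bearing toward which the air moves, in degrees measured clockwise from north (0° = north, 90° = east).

090°

The pressure-gradient force points toward the south (bearing 180°).
Geostrophic balance: in the Southern Hemisphere the Coriolis force deflects motion to the left, so the geostrophic wind blows 90° to the left of the pressure-gradient force (low pressure on the right).
Rotating 180° by 90° counterclockwise gives 090° — the wind blows toward the east.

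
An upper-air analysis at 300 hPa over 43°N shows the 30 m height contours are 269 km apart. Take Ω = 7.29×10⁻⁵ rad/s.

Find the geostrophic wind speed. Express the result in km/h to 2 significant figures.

40 km/h

Coriolis parameter at 43°N:
f = 2Ω sin φ = 2 × 7.29×10⁻⁵ × sin 43° = 9.94×10⁻⁵ s⁻¹
Height gradient: |∂Z/∂n| = 30 m / 269000 m = 1.12×10⁻⁴
On a pressure surface, geostrophic balance gives V_g = (g/f)|∂Z/∂n|:
V_g = 9.81 × 1.12×10⁻⁴ / 9.94×10⁻⁵ = 11.0 m/s
Converting: 11.0 m/s × 3.6 = 40 km/h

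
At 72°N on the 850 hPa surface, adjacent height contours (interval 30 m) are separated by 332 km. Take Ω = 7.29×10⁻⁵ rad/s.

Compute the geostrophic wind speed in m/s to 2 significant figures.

Coriolis parameter at 72°N:
f = 2Ω sin φ = 2 × 7.29×10⁻⁵ × sin 72° = 1.39×10⁻⁴ s⁻¹
Height gradient: |∂Z/∂n| = 30 m / 332000 m = 9.04×10⁻⁵
On a pressure surface, geostrophic balance gives V_g = (g/f)|∂Z/∂n|:
V_g = 9.81 × 9.04×10⁻⁵ / 1.39×10⁻⁴ = 6.39 m/s

6.4 m/s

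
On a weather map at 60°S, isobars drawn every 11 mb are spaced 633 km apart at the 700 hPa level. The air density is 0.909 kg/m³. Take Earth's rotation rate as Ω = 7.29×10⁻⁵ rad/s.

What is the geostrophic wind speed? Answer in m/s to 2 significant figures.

Coriolis parameter at 60°S:
f = 2Ω sin φ = 2 × 7.29×10⁻⁵ × sin 60° = 1.26×10⁻⁴ s⁻¹
Pressure gradient: |∂P/∂n| = 1100 Pa / 633000 m = 1.74×10⁻³ Pa/m
Geostrophic balance (pressure-gradient force = Coriolis force):
V_g = (1/(fρ)) |∂P/∂n| = 1.74×10⁻³ / (1.26×10⁻⁴ × 0.909) = 15.1 m/s

15 m/s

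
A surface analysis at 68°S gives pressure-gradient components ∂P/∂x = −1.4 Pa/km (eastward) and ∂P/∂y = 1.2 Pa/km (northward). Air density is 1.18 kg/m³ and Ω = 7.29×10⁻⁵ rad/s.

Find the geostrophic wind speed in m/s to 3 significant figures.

11.6 m/s

Coriolis parameter at 68°S:
f = 2Ω sin φ = 2 × 7.29×10⁻⁵ × sin 68° = 1.35×10⁻⁴ s⁻¹
In the Southern Hemisphere f is negative: f = −1.35×10⁻⁴ s⁻¹.
Component geostrophic relations (x east, y north):
u_g = −(1/(fρ)) ∂P/∂y,  v_g = (1/(fρ)) ∂P/∂x
u_g = −(1.2×10⁻³)/(−1.35×10⁻⁴ × 1.18) = 7.52 m/s;  v_g = (−1.4×10⁻³)/(−1.35×10⁻⁴ × 1.18) = 8.78 m/s
|V_g| = √(u_g² + v_g²) = 11.6 m/s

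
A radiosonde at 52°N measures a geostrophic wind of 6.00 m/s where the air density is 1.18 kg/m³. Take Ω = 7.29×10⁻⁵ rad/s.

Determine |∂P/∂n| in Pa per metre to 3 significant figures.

8.13×10⁻⁴ Pa/m

Coriolis parameter at 52°N:
f = 2Ω sin φ = 2 × 7.29×10⁻⁵ × sin 52° = 1.15×10⁻⁴ s⁻¹
Geostrophic balance rearranged: |∂P/∂n| = f ρ V_g
|∂P/∂n| = 1.15×10⁻⁴ × 1.18 × 6.00 = 8.13×10⁻⁴ Pa/m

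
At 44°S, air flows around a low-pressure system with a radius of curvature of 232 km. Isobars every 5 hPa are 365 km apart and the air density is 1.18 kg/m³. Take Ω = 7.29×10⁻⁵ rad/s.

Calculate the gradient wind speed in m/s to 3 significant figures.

8.43 m/s

Coriolis parameter at 44°S:
f = 2Ω sin φ = 2 × 7.29×10⁻⁵ × sin 44° = 1.01×10⁻⁴ s⁻¹
Pressure gradient: |∂P/∂n| = 500 Pa / 365000 m = 1.37×10⁻³ Pa/m
Geostrophic speed: V_g = |∂P/∂n|/(fρ) = 1.37×10⁻³/(1.01×10⁻⁴ × 1.18) = 11.5 m/s
Around a low, centrifugal force acts outward with Coriolis, so pressure-gradient force balances both:
(1/ρ)|∂P/∂n| = fV + V²/R  →  V² + fR·V − fR·V_g = 0
With fR = 1.01×10⁻⁴ × 232×10³ m = 23.5 m/s:
V = [−fR + √((fR)² + 4 fR V_g)]/2 = [−23.5 + √(23.5² + 4×23.5×11.5)]/2 = 8.43 m/s
Subgeostrophic (V < V_g = 11.5 m/s), as expected around a low.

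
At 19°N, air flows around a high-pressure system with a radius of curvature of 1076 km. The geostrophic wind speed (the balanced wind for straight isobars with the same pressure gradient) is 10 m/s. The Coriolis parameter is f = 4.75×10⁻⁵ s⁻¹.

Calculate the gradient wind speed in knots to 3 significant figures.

Around a high, pressure-gradient force acts outward with centrifugal, so Coriolis balances both:
fV = (1/ρ)|∂P/∂n| + V²/R  →  V² − fR·V + fR·V_g = 0
With fR = 4.75×10⁻⁵ × 1076×10³ m = 51.1 m/s:
V = [fR − √((fR)² − 4 fR V_g)]/2 = [51.1 − √(51.1² − 4×51.1×10)]/2 = 13.6 m/s
Supergeostrophic (V > V_g = 10 m/s), as expected around a high.
Converting: 13.6 m/s × 1.944 = 26.5 knots

26.5 knots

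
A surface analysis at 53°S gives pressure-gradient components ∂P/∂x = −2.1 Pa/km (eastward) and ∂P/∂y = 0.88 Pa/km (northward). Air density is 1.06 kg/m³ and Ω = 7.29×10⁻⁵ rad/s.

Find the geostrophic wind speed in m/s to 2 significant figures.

Coriolis parameter at 53°S:
f = 2Ω sin φ = 2 × 7.29×10⁻⁵ × sin 53° = 1.16×10⁻⁴ s⁻¹
In the Southern Hemisphere f is negative: f = −1.16×10⁻⁴ s⁻¹.
Component geostrophic relations (x east, y north):
u_g = −(1/(fρ)) ∂P/∂y,  v_g = (1/(fρ)) ∂P/∂x
u_g = −(0.88×10⁻³)/(−1.16×10⁻⁴ × 1.06) = 7.13 m/s;  v_g = (−2.1×10⁻³)/(−1.16×10⁻⁴ × 1.06) = 17.0 m/s
|V_g| = √(u_g² + v_g²) = 18.4 m/s

18 m/s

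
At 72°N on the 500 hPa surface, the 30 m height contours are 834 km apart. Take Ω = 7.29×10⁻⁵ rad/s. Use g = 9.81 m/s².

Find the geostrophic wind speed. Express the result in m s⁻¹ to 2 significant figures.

2.5 m s⁻¹

Coriolis parameter at 72°N:
f = 2Ω sin φ = 2 × 7.29×10⁻⁵ × sin 72° = 1.39×10⁻⁴ s⁻¹
Height gradient: |∂Z/∂n| = 30 m / 834000 m = 3.60×10⁻⁵
On a pressure surface, geostrophic balance gives V_g = (g/f)|∂Z/∂n|:
V_g = 9.81 × 3.60×10⁻⁵ / 1.39×10⁻⁴ = 2.54 m/s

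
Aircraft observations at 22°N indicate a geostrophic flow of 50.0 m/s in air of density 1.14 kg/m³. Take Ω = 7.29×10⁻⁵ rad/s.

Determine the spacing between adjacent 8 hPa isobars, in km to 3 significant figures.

Coriolis parameter at 22°N:
f = 2Ω sin φ = 2 × 7.29×10⁻⁵ × sin 22° = 5.46×10⁻⁵ s⁻¹
Geostrophic balance rearranged: |∂P/∂n| = f ρ V_g
|∂P/∂n| = 5.46×10⁻⁵ × 1.14 × 50.0 = 3.11×10⁻³ Pa/m
Isobar spacing: Δn = ΔP/|∂P/∂n| = 800 Pa / 3.11×10⁻³ Pa/m = 256970 m ≈ 257 km

257 km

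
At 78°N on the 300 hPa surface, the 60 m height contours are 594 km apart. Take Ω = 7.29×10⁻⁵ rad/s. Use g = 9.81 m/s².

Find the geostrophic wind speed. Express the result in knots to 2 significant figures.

Coriolis parameter at 78°N:
f = 2Ω sin φ = 2 × 7.29×10⁻⁵ × sin 78° = 1.43×10⁻⁴ s⁻¹
Height gradient: |∂Z/∂n| = 60 m / 594000 m = 1.01×10⁻⁴
On a pressure surface, geostrophic balance gives V_g = (g/f)|∂Z/∂n|:
V_g = 9.81 × 1.01×10⁻⁴ / 1.43×10⁻⁴ = 6.95 m/s
Converting: 6.95 m/s × 1.944 = 14 knots

14 knots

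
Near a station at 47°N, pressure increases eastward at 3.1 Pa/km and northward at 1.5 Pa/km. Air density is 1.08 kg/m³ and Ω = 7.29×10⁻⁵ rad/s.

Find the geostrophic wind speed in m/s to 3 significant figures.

29.9 m/s

Coriolis parameter at 47°N:
f = 2Ω sin φ = 2 × 7.29×10⁻⁵ × sin 47° = 1.07×10⁻⁴ s⁻¹
Component geostrophic relations (x east, y north):
u_g = −(1/(fρ)) ∂P/∂y,  v_g = (1/(fρ)) ∂P/∂x
u_g = −(1.5×10⁻³)/(1.07×10⁻⁴ × 1.08) = −13.0 m/s;  v_g = (3.1×10⁻³)/(1.07×10⁻⁴ × 1.08) = 26.9 m/s
|V_g| = √(u_g² + v_g²) = 29.9 m/s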